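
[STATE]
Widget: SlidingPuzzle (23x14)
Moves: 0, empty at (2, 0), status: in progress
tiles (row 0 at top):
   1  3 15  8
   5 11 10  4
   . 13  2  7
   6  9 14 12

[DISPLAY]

┌────┬────┬────┬────┐  
│  1 │  3 │ 15 │  8 │  
├────┼────┼────┼────┤  
│  5 │ 11 │ 10 │  4 │  
├────┼────┼────┼────┤  
│    │ 13 │  2 │  7 │  
├────┼────┼────┼────┤  
│  6 │  9 │ 14 │ 12 │  
└────┴────┴────┴────┘  
Moves: 0               
                       
                       
                       
                       


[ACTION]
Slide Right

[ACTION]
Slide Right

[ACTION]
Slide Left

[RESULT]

┌────┬────┬────┬────┐  
│  1 │  3 │ 15 │  8 │  
├────┼────┼────┼────┤  
│  5 │ 11 │ 10 │  4 │  
├────┼────┼────┼────┤  
│ 13 │    │  2 │  7 │  
├────┼────┼────┼────┤  
│  6 │  9 │ 14 │ 12 │  
└────┴────┴────┴────┘  
Moves: 1               
                       
                       
                       
                       


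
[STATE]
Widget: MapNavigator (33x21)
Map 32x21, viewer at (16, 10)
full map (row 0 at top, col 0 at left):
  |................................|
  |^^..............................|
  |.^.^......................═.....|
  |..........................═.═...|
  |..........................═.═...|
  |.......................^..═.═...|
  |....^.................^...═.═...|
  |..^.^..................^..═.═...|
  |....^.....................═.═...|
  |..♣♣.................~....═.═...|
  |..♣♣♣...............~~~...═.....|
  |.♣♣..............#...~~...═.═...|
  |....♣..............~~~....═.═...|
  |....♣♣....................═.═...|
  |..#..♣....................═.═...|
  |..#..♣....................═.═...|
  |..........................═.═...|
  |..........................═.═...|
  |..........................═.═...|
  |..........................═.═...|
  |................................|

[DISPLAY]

................................ 
^^.............................. 
.^.^......................═..... 
..........................═.═... 
..........................═.═... 
.......................^..═.═... 
....^.................^...═.═... 
..^.^..................^..═.═... 
....^.....................═.═... 
..♣♣.................~....═.═... 
..♣♣♣...........@...~~~...═..... 
.♣♣..............#...~~...═.═... 
....♣..............~~~....═.═... 
....♣♣....................═.═... 
..#..♣....................═.═... 
..#..♣....................═.═... 
..........................═.═... 
..........................═.═... 
..........................═.═... 
..........................═.═... 
................................ 


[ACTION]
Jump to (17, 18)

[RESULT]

...^.....................═.═...  
.♣♣.................~....═.═...  
.♣♣♣...............~~~...═.....  
♣♣..............#...~~...═.═...  
...♣..............~~~....═.═...  
...♣♣....................═.═...  
.#..♣....................═.═...  
.#..♣....................═.═...  
.........................═.═...  
.........................═.═...  
................@........═.═...  
.........................═.═...  
...............................  
                                 
                                 
                                 
                                 
                                 
                                 
                                 
                                 


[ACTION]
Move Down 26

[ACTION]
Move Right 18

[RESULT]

.....~~~...═.....                
..#...~~...═.═...                
....~~~....═.═...                
...........═.═...                
...........═.═...                
...........═.═...                
...........═.═...                
...........═.═...                
...........═.═...                
...........═.═...                
................@                
                                 
                                 
                                 
                                 
                                 
                                 
                                 
                                 
                                 
                                 


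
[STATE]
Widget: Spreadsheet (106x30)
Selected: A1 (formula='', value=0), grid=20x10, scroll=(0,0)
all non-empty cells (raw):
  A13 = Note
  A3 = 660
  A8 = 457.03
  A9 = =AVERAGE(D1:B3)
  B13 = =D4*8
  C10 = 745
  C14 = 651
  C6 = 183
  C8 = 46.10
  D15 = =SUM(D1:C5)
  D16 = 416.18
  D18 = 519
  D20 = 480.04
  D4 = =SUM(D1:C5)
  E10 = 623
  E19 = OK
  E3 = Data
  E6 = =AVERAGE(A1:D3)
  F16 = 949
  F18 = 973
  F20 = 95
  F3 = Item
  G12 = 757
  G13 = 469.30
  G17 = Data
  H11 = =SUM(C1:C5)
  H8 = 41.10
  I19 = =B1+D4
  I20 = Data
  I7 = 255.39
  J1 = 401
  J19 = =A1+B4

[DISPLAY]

A1:                                                                                                       
       A       B       C       D       E       F       G       H       I       J                          
----------------------------------------------------------------------------------------------------------
  1      [0]       0       0       0       0       0       0       0       0     401                      
  2        0       0       0       0       0       0       0       0       0       0                      
  3      660       0       0       0Data    Item           0       0       0       0                      
  4        0       0       0#CIRC!         0       0       0       0       0       0                      
  5        0       0       0       0       0       0       0       0       0       0                      
  6        0       0     183       0      55       0       0       0       0       0                      
  7        0       0       0       0       0       0       0       0  255.39       0                      
  8   457.03       0   46.10       0       0       0       0   41.10       0       0                      
  9        0       0       0       0       0       0       0       0       0       0                      
 10        0       0     745       0     623       0       0       0       0       0                      
 11        0       0       0       0       0       0       0       0       0       0                      
 12        0       0       0       0       0       0     757       0       0       0                      
 13 Note    #CIRC!         0       0       0       0  469.30       0       0       0                      
 14        0       0     651       0       0       0       0       0       0       0                      
 15        0       0       0#CIRC!         0       0       0       0       0       0                      
 16        0       0       0  416.18       0     949       0       0       0       0                      
 17        0       0       0       0       0       0Data           0       0       0                      
 18        0       0       0     519       0     973       0       0       0       0                      
 19        0       0       0       0OK             0       0       0#CIRC!         0                      
 20        0       0       0  480.04       0      95       0       0Data           0                      
                                                                                                          
                                                                                                          
                                                                                                          
                                                                                                          
                                                                                                          
                                                                                                          
                                                                                                          


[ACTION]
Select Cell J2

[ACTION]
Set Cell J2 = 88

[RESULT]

J2: 88                                                                                                    
       A       B       C       D       E       F       G       H       I       J                          
----------------------------------------------------------------------------------------------------------
  1        0       0       0       0       0       0       0       0       0     401                      
  2        0       0       0       0       0       0       0       0       0    [88]                      
  3      660       0       0       0Data    Item           0       0       0       0                      
  4        0       0       0#CIRC!         0       0       0       0       0       0                      
  5        0       0       0       0       0       0       0       0       0       0                      
  6        0       0     183       0      55       0       0       0       0       0                      
  7        0       0       0       0       0       0       0       0  255.39       0                      
  8   457.03       0   46.10       0       0       0       0   41.10       0       0                      
  9        0       0       0       0       0       0       0       0       0       0                      
 10        0       0     745       0     623       0       0       0       0       0                      
 11        0       0       0       0       0       0       0       0       0       0                      
 12        0       0       0       0       0       0     757       0       0       0                      
 13 Note    #CIRC!         0       0       0       0  469.30       0       0       0                      
 14        0       0     651       0       0       0       0       0       0       0                      
 15        0       0       0#CIRC!         0       0       0       0       0       0                      
 16        0       0       0  416.18       0     949       0       0       0       0                      
 17        0       0       0       0       0       0Data           0       0       0                      
 18        0       0       0     519       0     973       0       0       0       0                      
 19        0       0       0       0OK             0       0       0#CIRC!         0                      
 20        0       0       0  480.04       0      95       0       0Data           0                      
                                                                                                          
                                                                                                          
                                                                                                          
                                                                                                          
                                                                                                          
                                                                                                          
                                                                                                          


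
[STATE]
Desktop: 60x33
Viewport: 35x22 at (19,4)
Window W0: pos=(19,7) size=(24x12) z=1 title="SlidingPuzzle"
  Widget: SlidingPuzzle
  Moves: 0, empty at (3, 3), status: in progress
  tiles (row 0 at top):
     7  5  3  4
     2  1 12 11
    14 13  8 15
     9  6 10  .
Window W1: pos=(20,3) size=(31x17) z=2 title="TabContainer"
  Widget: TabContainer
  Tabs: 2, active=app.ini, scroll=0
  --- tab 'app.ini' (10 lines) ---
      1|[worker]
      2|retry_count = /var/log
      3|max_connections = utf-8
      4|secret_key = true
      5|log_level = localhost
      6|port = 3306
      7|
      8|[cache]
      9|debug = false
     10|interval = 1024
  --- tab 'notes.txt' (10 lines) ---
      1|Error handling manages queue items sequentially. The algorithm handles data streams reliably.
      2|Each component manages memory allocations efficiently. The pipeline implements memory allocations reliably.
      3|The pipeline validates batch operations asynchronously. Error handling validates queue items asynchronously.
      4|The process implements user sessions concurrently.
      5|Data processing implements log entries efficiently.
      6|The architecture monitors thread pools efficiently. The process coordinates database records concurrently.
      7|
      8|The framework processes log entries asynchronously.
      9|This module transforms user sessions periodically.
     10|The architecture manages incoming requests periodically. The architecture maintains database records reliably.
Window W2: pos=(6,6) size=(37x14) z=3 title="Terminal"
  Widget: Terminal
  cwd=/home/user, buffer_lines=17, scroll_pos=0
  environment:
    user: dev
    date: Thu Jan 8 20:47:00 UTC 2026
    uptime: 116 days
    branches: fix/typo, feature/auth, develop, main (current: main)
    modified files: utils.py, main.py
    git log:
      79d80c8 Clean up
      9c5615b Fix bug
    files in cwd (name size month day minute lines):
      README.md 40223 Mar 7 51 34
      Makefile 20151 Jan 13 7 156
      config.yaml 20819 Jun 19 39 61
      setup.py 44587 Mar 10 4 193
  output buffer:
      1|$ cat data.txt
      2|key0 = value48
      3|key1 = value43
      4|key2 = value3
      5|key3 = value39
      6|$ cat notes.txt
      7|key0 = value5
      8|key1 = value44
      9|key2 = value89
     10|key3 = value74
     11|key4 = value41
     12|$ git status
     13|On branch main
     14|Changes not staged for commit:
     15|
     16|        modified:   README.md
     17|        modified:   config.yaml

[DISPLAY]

 ┃ TabContainer                ┃   
 ┠─────────────────────────────┨   
━━━━━━━━━━━━━━━━━━━━━━━┓       ┃   
                       ┃───────┃   
───────────────────────┨       ┃   
xt                     ┃       ┃   
48                     ┃8      ┃   
43                     ┃       ┃   
3                      ┃       ┃   
39                     ┃       ┃   
txt                    ┃       ┃   
5                      ┃       ┃   
44                     ┃       ┃   
89                     ┃       ┃   
74                     ┃       ┃   
━━━━━━━━━━━━━━━━━━━━━━━┛━━━━━━━┛   
                                   
                                   
                                   
                                   
                                   
                                   


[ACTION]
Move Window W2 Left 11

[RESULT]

 ┃ TabContainer                ┃   
 ┠─────────────────────────────┨   
━━━━━━━━━━━━━━━━━┓.txt         ┃   
                 ┃─────────────┃   
─────────────────┨             ┃   
                 ┃ar/log       ┃   
                 ┃= utf-8      ┃   
                 ┃e            ┃   
                 ┃lhost        ┃   
                 ┃             ┃   
                 ┃             ┃   
                 ┃             ┃   
                 ┃             ┃   
                 ┃             ┃   
                 ┃             ┃   
━━━━━━━━━━━━━━━━━┛━━━━━━━━━━━━━┛   
                                   
                                   
                                   
                                   
                                   
                                   


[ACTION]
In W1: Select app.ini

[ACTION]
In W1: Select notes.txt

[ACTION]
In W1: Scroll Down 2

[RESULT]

 ┃ TabContainer                ┃   
 ┠─────────────────────────────┨   
━━━━━━━━━━━━━━━━━┓.txt]        ┃   
                 ┃─────────────┃   
─────────────────┨idates batch ┃   
                 ┃ements user s┃   
                 ┃implements lo┃   
                 ┃ monitors thr┃   
                 ┃             ┃   
                 ┃ocesses log e┃   
                 ┃sforms user s┃   
                 ┃ manages inco┃   
                 ┃             ┃   
                 ┃             ┃   
                 ┃             ┃   
━━━━━━━━━━━━━━━━━┛━━━━━━━━━━━━━┛   
                                   
                                   
                                   
                                   
                                   
                                   


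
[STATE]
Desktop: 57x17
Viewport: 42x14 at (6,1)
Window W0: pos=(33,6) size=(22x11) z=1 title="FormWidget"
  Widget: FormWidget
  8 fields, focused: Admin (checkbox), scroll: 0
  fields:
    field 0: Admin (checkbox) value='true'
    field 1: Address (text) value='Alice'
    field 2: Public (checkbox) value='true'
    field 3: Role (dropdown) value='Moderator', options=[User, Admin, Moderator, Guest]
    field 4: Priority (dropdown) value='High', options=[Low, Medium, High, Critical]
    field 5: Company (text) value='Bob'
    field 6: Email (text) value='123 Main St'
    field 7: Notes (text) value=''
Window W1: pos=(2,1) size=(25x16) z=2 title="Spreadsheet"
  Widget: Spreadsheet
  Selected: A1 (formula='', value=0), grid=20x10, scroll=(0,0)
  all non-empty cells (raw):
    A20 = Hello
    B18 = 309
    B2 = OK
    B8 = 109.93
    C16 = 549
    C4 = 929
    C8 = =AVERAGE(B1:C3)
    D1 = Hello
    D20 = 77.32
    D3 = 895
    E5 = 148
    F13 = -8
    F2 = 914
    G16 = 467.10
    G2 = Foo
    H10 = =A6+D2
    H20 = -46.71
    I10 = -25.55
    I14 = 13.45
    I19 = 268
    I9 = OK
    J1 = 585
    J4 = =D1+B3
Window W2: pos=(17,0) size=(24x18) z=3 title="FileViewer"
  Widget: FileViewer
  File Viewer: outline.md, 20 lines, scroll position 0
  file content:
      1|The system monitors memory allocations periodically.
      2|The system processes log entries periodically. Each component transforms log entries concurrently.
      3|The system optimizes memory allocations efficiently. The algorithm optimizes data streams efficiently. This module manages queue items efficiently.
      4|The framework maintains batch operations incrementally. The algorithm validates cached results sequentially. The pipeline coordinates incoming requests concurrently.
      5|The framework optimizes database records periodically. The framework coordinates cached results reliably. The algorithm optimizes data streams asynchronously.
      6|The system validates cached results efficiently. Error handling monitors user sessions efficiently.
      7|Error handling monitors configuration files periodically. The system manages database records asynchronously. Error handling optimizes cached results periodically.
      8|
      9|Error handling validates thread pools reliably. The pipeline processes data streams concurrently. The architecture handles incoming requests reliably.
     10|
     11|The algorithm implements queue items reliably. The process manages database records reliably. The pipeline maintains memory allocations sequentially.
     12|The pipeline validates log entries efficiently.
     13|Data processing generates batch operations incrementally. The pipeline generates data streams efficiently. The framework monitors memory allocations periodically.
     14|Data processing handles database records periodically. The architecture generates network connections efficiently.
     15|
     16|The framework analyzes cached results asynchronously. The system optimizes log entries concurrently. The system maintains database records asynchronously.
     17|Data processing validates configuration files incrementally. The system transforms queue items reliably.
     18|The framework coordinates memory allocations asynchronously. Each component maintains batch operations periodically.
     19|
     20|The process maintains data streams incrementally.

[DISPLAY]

━━━━━━━━━━━┃ FileViewer           ┃       
readsheet  ┠──────────────────────┨       
───────────┃The system monitors m▲┃       
           ┃The system processes █┃       
    A      ┃The system optimizes ░┃       
-----------┃The framework maintai░┃━━━━━━━
      [0]  ┃The framework optimiz░┃dget   
        0OK┃The system validates ░┃───────
        0  ┃Error handling monito░┃:      
        0  ┃                     ░┃ss:    
        0  ┃Error handling valida░┃c:     
        0  ┃                     ░┃       
        0  ┃The algorithm impleme░┃ity:   
        0  ┃The pipeline validate░┃ny:    


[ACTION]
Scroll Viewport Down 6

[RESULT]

───────────┃The system monitors m▲┃       
           ┃The system processes █┃       
    A      ┃The system optimizes ░┃       
-----------┃The framework maintai░┃━━━━━━━
      [0]  ┃The framework optimiz░┃dget   
        0OK┃The system validates ░┃───────
        0  ┃Error handling monito░┃:      
        0  ┃                     ░┃ss:    
        0  ┃Error handling valida░┃c:     
        0  ┃                     ░┃       
        0  ┃The algorithm impleme░┃ity:   
        0  ┃The pipeline validate░┃ny:    
        0  ┃Data processing gener░┃:      
━━━━━━━━━━━┃Data processing handl▼┃━━━━━━━


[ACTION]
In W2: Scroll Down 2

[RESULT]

───────────┃The system optimizes ▲┃       
           ┃The framework maintai░┃       
    A      ┃The framework optimiz░┃       
-----------┃The system validates ░┃━━━━━━━
      [0]  ┃Error handling monito░┃dget   
        0OK┃                     █┃───────
        0  ┃Error handling valida░┃:      
        0  ┃                     ░┃ss:    
        0  ┃The algorithm impleme░┃c:     
        0  ┃The pipeline validate░┃       
        0  ┃Data processing gener░┃ity:   
        0  ┃Data processing handl░┃ny:    
        0  ┃                     ░┃:      
━━━━━━━━━━━┃The framework analyze▼┃━━━━━━━


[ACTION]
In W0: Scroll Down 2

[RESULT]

───────────┃The system optimizes ▲┃       
           ┃The framework maintai░┃       
    A      ┃The framework optimiz░┃       
-----------┃The system validates ░┃━━━━━━━
      [0]  ┃Error handling monito░┃dget   
        0OK┃                     █┃───────
        0  ┃Error handling valida░┃c:     
        0  ┃                     ░┃       
        0  ┃The algorithm impleme░┃ity:   
        0  ┃The pipeline validate░┃ny:    
        0  ┃Data processing gener░┃:      
        0  ┃Data processing handl░┃:      
        0  ┃                     ░┃       
━━━━━━━━━━━┃The framework analyze▼┃━━━━━━━


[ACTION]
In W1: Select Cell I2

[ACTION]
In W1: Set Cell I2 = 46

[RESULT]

───────────┃The system optimizes ▲┃       
 46        ┃The framework maintai░┃       
    A      ┃The framework optimiz░┃       
-----------┃The system validates ░┃━━━━━━━
        0  ┃Error handling monito░┃dget   
        0OK┃                     █┃───────
        0  ┃Error handling valida░┃c:     
        0  ┃                     ░┃       
        0  ┃The algorithm impleme░┃ity:   
        0  ┃The pipeline validate░┃ny:    
        0  ┃Data processing gener░┃:      
        0  ┃Data processing handl░┃:      
        0  ┃                     ░┃       
━━━━━━━━━━━┃The framework analyze▼┃━━━━━━━


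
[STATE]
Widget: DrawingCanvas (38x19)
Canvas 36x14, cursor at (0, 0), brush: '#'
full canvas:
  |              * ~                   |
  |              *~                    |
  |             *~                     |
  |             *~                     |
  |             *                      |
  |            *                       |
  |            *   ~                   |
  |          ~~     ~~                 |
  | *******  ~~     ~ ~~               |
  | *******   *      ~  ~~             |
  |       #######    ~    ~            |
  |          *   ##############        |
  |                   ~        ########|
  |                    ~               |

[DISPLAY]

+             * ~                     
              *~                      
             *~                       
             *~                       
             *                        
            *                         
            *   ~                     
          ~~     ~~                   
 *******  ~~     ~ ~~                 
 *******   *      ~  ~~               
       #######    ~    ~              
          *   ##############          
                   ~        ########  
                    ~                 
                                      
                                      
                                      
                                      
                                      


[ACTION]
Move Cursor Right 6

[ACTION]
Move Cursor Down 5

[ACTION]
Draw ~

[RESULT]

              * ~                     
              *~                      
             *~                       
             *~                       
             *                        
      ~     *                         
            *   ~                     
          ~~     ~~                   
 *******  ~~     ~ ~~                 
 *******   *      ~  ~~               
       #######    ~    ~              
          *   ##############          
                   ~        ########  
                    ~                 
                                      
                                      
                                      
                                      
                                      


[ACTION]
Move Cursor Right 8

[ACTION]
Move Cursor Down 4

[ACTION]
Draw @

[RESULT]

              * ~                     
              *~                      
             *~                       
             *~                       
             *                        
      ~     *                         
            *   ~                     
          ~~     ~~                   
 *******  ~~     ~ ~~                 
 *******   *  @   ~  ~~               
       #######    ~    ~              
          *   ##############          
                   ~        ########  
                    ~                 
                                      
                                      
                                      
                                      
                                      


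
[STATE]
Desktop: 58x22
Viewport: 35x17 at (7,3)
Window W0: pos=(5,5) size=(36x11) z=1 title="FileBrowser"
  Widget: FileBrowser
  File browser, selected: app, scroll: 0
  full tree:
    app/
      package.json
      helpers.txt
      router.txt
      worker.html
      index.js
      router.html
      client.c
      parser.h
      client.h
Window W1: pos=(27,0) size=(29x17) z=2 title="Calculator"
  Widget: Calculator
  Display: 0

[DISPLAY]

                    ┃              
                    ┃┌───┬───┬───┬─
━━━━━━━━━━━━━━━━━━━━┃│ 7 │ 8 │ 9 │ 
FileBrowser         ┃├───┼───┼───┼─
────────────────────┃│ 4 │ 5 │ 6 │ 
 [-] app/           ┃├───┼───┼───┼─
   package.json     ┃│ 1 │ 2 │ 3 │ 
   helpers.txt      ┃├───┼───┼───┼─
   router.txt       ┃│ 0 │ . │ = │ 
   worker.html      ┃├───┼───┼───┼─
   index.js         ┃│ C │ MC│ MR│ 
   router.html      ┃└───┴───┴───┴─
━━━━━━━━━━━━━━━━━━━━┃              
                    ┗━━━━━━━━━━━━━━
                                   
                                   
                                   


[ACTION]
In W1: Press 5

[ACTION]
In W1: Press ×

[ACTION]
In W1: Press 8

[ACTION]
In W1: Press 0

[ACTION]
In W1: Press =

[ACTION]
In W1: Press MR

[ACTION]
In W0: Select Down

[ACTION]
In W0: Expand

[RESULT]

                    ┃              
                    ┃┌───┬───┬───┬─
━━━━━━━━━━━━━━━━━━━━┃│ 7 │ 8 │ 9 │ 
FileBrowser         ┃├───┼───┼───┼─
────────────────────┃│ 4 │ 5 │ 6 │ 
 [-] app/           ┃├───┼───┼───┼─
 > package.json     ┃│ 1 │ 2 │ 3 │ 
   helpers.txt      ┃├───┼───┼───┼─
   router.txt       ┃│ 0 │ . │ = │ 
   worker.html      ┃├───┼───┼───┼─
   index.js         ┃│ C │ MC│ MR│ 
   router.html      ┃└───┴───┴───┴─
━━━━━━━━━━━━━━━━━━━━┃              
                    ┗━━━━━━━━━━━━━━
                                   
                                   
                                   


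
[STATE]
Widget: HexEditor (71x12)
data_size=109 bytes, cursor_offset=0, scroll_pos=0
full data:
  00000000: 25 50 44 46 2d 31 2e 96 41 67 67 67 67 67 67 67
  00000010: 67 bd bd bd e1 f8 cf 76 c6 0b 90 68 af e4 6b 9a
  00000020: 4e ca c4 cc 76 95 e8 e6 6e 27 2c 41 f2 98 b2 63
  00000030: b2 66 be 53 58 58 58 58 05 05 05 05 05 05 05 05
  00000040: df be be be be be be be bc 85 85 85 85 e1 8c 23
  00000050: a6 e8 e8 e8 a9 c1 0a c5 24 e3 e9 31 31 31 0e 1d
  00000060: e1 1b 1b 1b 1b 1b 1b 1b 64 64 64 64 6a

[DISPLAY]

00000000  25 50 44 46 2d 31 2e 96  41 67 67 67 67 67 67 67  |%PDF-1..Ag
00000010  67 bd bd bd e1 f8 cf 76  c6 0b 90 68 af e4 6b 9a  |g......v..
00000020  4e ca c4 cc 76 95 e8 e6  6e 27 2c 41 f2 98 b2 63  |N...v...n'
00000030  b2 66 be 53 58 58 58 58  05 05 05 05 05 05 05 05  |.f.SXXXX..
00000040  df be be be be be be be  bc 85 85 85 85 e1 8c 23  |..........
00000050  a6 e8 e8 e8 a9 c1 0a c5  24 e3 e9 31 31 31 0e 1d  |........$.
00000060  e1 1b 1b 1b 1b 1b 1b 1b  64 64 64 64 6a           |........dd
                                                                       
                                                                       
                                                                       
                                                                       
                                                                       


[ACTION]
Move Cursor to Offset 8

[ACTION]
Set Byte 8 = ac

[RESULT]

00000000  25 50 44 46 2d 31 2e 96  AC 67 67 67 67 67 67 67  |%PDF-1...g
00000010  67 bd bd bd e1 f8 cf 76  c6 0b 90 68 af e4 6b 9a  |g......v..
00000020  4e ca c4 cc 76 95 e8 e6  6e 27 2c 41 f2 98 b2 63  |N...v...n'
00000030  b2 66 be 53 58 58 58 58  05 05 05 05 05 05 05 05  |.f.SXXXX..
00000040  df be be be be be be be  bc 85 85 85 85 e1 8c 23  |..........
00000050  a6 e8 e8 e8 a9 c1 0a c5  24 e3 e9 31 31 31 0e 1d  |........$.
00000060  e1 1b 1b 1b 1b 1b 1b 1b  64 64 64 64 6a           |........dd
                                                                       
                                                                       
                                                                       
                                                                       
                                                                       


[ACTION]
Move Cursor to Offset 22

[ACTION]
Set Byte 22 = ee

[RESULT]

00000000  25 50 44 46 2d 31 2e 96  ac 67 67 67 67 67 67 67  |%PDF-1...g
00000010  67 bd bd bd e1 f8 EE 76  c6 0b 90 68 af e4 6b 9a  |g......v..
00000020  4e ca c4 cc 76 95 e8 e6  6e 27 2c 41 f2 98 b2 63  |N...v...n'
00000030  b2 66 be 53 58 58 58 58  05 05 05 05 05 05 05 05  |.f.SXXXX..
00000040  df be be be be be be be  bc 85 85 85 85 e1 8c 23  |..........
00000050  a6 e8 e8 e8 a9 c1 0a c5  24 e3 e9 31 31 31 0e 1d  |........$.
00000060  e1 1b 1b 1b 1b 1b 1b 1b  64 64 64 64 6a           |........dd
                                                                       
                                                                       
                                                                       
                                                                       
                                                                       


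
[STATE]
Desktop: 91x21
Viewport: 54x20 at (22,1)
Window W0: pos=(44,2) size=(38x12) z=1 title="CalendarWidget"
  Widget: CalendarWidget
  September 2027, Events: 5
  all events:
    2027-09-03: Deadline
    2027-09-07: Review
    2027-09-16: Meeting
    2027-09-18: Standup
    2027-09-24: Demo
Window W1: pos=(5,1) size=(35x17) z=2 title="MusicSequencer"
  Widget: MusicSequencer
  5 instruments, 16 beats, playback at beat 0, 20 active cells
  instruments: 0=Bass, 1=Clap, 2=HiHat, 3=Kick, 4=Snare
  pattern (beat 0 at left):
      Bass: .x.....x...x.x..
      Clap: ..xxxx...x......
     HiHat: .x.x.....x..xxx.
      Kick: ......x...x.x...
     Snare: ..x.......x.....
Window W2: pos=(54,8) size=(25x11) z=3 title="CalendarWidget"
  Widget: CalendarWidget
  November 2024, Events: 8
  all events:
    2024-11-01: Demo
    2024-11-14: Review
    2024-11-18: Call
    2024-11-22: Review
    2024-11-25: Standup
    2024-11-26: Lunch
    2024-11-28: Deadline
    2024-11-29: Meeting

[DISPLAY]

━━━━━━━━━━━━━━━━━┓                                    
                 ┃    ┏━━━━━━━━━━━━━━━━━━━━━━━━━━━━━━━
─────────────────┨    ┃ CalendarWidget                
012345           ┃    ┠───────────────────────────────
·█·█··           ┃    ┃           September 2027      
······           ┃    ┃Mo Tu We Th Fr Sa Su           
··███·           ┃    ┃       1  2  3*  4  5          
█·█···           ┃    ┃ 6  7*  8┏━━━━━━━━━━━━━━━━━━━━━
█·····           ┃    ┃13 14 15 ┃ CalendarWidget      
                 ┃    ┃20 21 22 ┠─────────────────────
                 ┃    ┃27 28 29 ┃     November 2024   
                 ┃    ┃         ┃Mo Tu We Th Fr Sa Su 
                 ┃    ┗━━━━━━━━━┃             1*  2  3
                 ┃              ┃ 4  5  6  7  8  9 10 
                 ┃              ┃11 12 13 14* 15 16 17
                 ┃              ┃18* 19 20 21 22* 23 2
━━━━━━━━━━━━━━━━━┛              ┃25* 26* 27 28* 29* 30
                                ┗━━━━━━━━━━━━━━━━━━━━━
                                                      
                                                      


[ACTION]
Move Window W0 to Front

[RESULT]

━━━━━━━━━━━━━━━━━┓                                    
                 ┃    ┏━━━━━━━━━━━━━━━━━━━━━━━━━━━━━━━
─────────────────┨    ┃ CalendarWidget                
012345           ┃    ┠───────────────────────────────
·█·█··           ┃    ┃           September 2027      
······           ┃    ┃Mo Tu We Th Fr Sa Su           
··███·           ┃    ┃       1  2  3*  4  5          
█·█···           ┃    ┃ 6  7*  8  9 10 11 12          
█·····           ┃    ┃13 14 15 16* 17 18* 19         
                 ┃    ┃20 21 22 23 24* 25 26          
                 ┃    ┃27 28 29 30                    
                 ┃    ┃                               
                 ┃    ┗━━━━━━━━━━━━━━━━━━━━━━━━━━━━━━━
                 ┃              ┃ 4  5  6  7  8  9 10 
                 ┃              ┃11 12 13 14* 15 16 17
                 ┃              ┃18* 19 20 21 22* 23 2
━━━━━━━━━━━━━━━━━┛              ┃25* 26* 27 28* 29* 30
                                ┗━━━━━━━━━━━━━━━━━━━━━
                                                      
                                                      


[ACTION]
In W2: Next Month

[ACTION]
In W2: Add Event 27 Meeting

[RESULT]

━━━━━━━━━━━━━━━━━┓                                    
                 ┃    ┏━━━━━━━━━━━━━━━━━━━━━━━━━━━━━━━
─────────────────┨    ┃ CalendarWidget                
012345           ┃    ┠───────────────────────────────
·█·█··           ┃    ┃           September 2027      
······           ┃    ┃Mo Tu We Th Fr Sa Su           
··███·           ┃    ┃       1  2  3*  4  5          
█·█···           ┃    ┃ 6  7*  8  9 10 11 12          
█·····           ┃    ┃13 14 15 16* 17 18* 19         
                 ┃    ┃20 21 22 23 24* 25 26          
                 ┃    ┃27 28 29 30                    
                 ┃    ┃                               
                 ┃    ┗━━━━━━━━━━━━━━━━━━━━━━━━━━━━━━━
                 ┃              ┃ 2  3  4  5  6  7  8 
                 ┃              ┃ 9 10 11 12 13 14 15 
                 ┃              ┃16 17 18 19 20 21 22 
━━━━━━━━━━━━━━━━━┛              ┃23 24 25 26 27* 28 29
                                ┗━━━━━━━━━━━━━━━━━━━━━
                                                      
                                                      


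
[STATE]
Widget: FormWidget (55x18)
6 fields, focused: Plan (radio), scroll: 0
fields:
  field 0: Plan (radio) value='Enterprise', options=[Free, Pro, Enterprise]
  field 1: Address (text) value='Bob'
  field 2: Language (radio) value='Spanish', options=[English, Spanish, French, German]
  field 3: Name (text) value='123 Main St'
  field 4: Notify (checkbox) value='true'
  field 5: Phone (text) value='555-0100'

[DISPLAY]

> Plan:       ( ) Free  ( ) Pro  (●) Enterprise        
  Address:    [Bob                                    ]
  Language:   ( ) English  (●) Spanish  ( ) French  ( )
  Name:       [123 Main St                            ]
  Notify:     [x]                                      
  Phone:      [555-0100                               ]
                                                       
                                                       
                                                       
                                                       
                                                       
                                                       
                                                       
                                                       
                                                       
                                                       
                                                       
                                                       


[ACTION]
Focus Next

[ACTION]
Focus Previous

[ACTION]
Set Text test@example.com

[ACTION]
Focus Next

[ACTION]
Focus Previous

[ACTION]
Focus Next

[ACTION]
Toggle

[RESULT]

  Plan:       ( ) Free  ( ) Pro  (●) Enterprise        
> Address:    [Bob                                    ]
  Language:   ( ) English  (●) Spanish  ( ) French  ( )
  Name:       [123 Main St                            ]
  Notify:     [x]                                      
  Phone:      [555-0100                               ]
                                                       
                                                       
                                                       
                                                       
                                                       
                                                       
                                                       
                                                       
                                                       
                                                       
                                                       
                                                       
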